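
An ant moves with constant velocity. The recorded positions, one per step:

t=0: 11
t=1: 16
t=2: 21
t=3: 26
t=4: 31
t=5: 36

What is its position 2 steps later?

Each step adds +5 to the position.
step 6: 36 + 5 → 41
step 7: 41 + 5 → 46

46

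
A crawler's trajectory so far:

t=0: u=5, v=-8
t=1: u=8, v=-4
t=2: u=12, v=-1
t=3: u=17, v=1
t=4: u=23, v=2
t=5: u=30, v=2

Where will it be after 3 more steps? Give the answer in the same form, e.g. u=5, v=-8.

Taking differences between consecutive positions: (+3, +4), (+4, +3), (+5, +2), (+6, +1), (+7, +0). These grow by (+1, -1) each step.
step 6: u=30, v=2 + (+8, -1) → u=38, v=1
step 7: u=38, v=1 + (+9, -2) → u=47, v=-1
step 8: u=47, v=-1 + (+10, -3) → u=57, v=-4

u=57, v=-4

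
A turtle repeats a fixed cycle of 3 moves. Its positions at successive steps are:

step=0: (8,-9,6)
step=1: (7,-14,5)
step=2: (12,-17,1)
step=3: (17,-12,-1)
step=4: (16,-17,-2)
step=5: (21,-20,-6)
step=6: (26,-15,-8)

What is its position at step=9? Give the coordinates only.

Step-to-step displacements: (-1,-5,-1), (+5,-3,-4), (+5,+5,-2), (-1,-5,-1), (+5,-3,-4), (+5,+5,-2) — a repeating cycle of length 3.
step 7: apply (-1,-5,-1) → (25,-20,-9)
step 8: apply (+5,-3,-4) → (30,-23,-13)
step 9: apply (+5,+5,-2) → (35,-18,-15)

(35,-18,-15)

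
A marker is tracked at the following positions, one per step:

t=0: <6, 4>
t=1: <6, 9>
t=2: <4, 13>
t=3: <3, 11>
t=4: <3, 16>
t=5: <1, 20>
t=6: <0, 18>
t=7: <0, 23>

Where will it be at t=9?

<-3, 25>

The moves between consecutive positions are <+0, +5>, <-2, +4>, <-1, -2>, <+0, +5>, <-2, +4>, <-1, -2>, <+0, +5>; they repeat the 3-cycle [<+0, +5>, <-2, +4>, <-1, -2>].
step 8: apply <-2, +4> → <-2, 27>
step 9: apply <-1, -2> → <-3, 25>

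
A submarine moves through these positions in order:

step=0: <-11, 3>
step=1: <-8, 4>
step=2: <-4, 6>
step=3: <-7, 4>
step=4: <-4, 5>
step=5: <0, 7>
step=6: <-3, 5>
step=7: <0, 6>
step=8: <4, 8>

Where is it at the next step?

<1, 6>

The moves between consecutive positions are <+3, +1>, <+4, +2>, <-3, -2>, <+3, +1>, <+4, +2>, <-3, -2>, <+3, +1>, <+4, +2>; they repeat the 3-cycle [<+3, +1>, <+4, +2>, <-3, -2>].
step 9: apply <-3, -2> → <1, 6>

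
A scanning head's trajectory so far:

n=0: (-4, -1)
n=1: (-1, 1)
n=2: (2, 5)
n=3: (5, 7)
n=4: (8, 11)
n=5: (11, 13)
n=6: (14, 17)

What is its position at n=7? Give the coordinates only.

The moves between consecutive positions are (+3, +2), (+3, +4), (+3, +2), (+3, +4), (+3, +2), (+3, +4); they repeat the 2-cycle [(+3, +2), (+3, +4)].
step 7: apply (+3, +2) → (17, 19)

(17, 19)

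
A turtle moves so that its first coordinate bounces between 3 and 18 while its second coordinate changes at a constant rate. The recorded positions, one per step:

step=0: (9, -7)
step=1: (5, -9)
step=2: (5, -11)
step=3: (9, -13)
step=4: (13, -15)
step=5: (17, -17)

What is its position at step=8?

(7, -23)

The first coordinate travels 4 per step and bounces off the walls at 3 and 18.
  step 6: 17 → 15
  step 7: 15 → 11
  step 8: 11 → 7
The second coordinate changes by -2 each step: at step 8 it is -23.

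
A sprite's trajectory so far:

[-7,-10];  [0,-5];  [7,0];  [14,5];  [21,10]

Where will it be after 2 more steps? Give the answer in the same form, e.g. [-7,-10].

[35,20]

Each step adds [+7,+5] to the position.
step 5: [21,10] + [+7,+5] → [28,15]
step 6: [28,15] + [+7,+5] → [35,20]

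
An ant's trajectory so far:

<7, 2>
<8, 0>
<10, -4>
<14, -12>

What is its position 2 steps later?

<38, -60>

Step-to-step displacements: <+1, -2>, <+2, -4>, <+4, -8>; each is 2× the previous.
step 4: <14, -12> + <+8, -16> → <22, -28>
step 5: <22, -28> + <+16, -32> → <38, -60>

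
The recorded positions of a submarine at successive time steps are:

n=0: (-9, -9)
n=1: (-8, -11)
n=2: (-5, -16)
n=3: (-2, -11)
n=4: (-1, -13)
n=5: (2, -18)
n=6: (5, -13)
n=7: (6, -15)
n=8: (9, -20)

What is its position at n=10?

Differencing gives (+1, -2), (+3, -5), (+3, +5), (+1, -2), (+3, -5), (+3, +5), (+1, -2), (+3, -5). This is the pattern (+1, -2), (+3, -5), (+3, +5) repeated.
step 9: apply (+3, +5) → (12, -15)
step 10: apply (+1, -2) → (13, -17)

(13, -17)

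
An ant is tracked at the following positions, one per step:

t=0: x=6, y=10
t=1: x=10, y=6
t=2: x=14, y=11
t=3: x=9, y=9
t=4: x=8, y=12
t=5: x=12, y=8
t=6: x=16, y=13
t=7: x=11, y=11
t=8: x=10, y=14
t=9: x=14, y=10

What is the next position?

Step-to-step displacements: (+4, -4), (+4, +5), (-5, -2), (-1, +3), (+4, -4), (+4, +5), (-5, -2), (-1, +3), (+4, -4) — a repeating cycle of length 4.
step 10: apply (+4, +5) → x=18, y=15

x=18, y=15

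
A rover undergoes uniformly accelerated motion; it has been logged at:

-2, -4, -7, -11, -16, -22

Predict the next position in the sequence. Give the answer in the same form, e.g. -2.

-29

Successive displacements: -2, -3, -4, -5, -6 — each changes by -1.
step 6: -22 − 7 → -29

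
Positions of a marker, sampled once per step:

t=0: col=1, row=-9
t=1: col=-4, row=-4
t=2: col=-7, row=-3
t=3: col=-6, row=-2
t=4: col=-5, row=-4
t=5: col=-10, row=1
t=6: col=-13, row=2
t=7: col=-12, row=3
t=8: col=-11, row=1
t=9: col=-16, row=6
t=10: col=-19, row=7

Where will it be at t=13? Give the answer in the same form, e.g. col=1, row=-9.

Differencing gives (-5, +5), (-3, +1), (+1, +1), (+1, -2), (-5, +5), (-3, +1), (+1, +1), (+1, -2), (-5, +5), (-3, +1). This is the pattern (-5, +5), (-3, +1), (+1, +1), (+1, -2) repeated.
step 11: apply (+1, +1) → col=-18, row=8
step 12: apply (+1, -2) → col=-17, row=6
step 13: apply (-5, +5) → col=-22, row=11

col=-22, row=11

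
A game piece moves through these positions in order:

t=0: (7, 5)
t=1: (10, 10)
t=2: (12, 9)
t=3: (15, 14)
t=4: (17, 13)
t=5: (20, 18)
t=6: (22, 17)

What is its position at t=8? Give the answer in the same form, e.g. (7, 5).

(27, 21)

The moves between consecutive positions are (+3, +5), (+2, -1), (+3, +5), (+2, -1), (+3, +5), (+2, -1); they repeat the 2-cycle [(+3, +5), (+2, -1)].
step 7: apply (+3, +5) → (25, 22)
step 8: apply (+2, -1) → (27, 21)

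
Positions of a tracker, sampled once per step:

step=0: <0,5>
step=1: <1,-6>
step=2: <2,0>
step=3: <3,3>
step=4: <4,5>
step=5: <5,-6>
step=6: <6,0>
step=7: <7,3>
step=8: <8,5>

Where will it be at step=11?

<11,3>

First: linear, +1 per step → 11 at step 11.
Second: cycles through 5, -6, 0, 3 every 4 steps. Step 11 lands at position 3 of the cycle → 3.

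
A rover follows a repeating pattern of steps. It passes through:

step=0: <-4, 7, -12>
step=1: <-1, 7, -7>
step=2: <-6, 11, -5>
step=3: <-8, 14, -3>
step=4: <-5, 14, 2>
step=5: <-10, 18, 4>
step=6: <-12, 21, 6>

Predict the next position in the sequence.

Step-to-step displacements: <+3, +0, +5>, <-5, +4, +2>, <-2, +3, +2>, <+3, +0, +5>, <-5, +4, +2>, <-2, +3, +2> — a repeating cycle of length 3.
step 7: apply <+3, +0, +5> → <-9, 21, 11>

<-9, 21, 11>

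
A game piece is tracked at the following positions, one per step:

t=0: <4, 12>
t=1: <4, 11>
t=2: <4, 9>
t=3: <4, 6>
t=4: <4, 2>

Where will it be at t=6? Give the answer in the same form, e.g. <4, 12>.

Successive displacements: <+0, -1>, <+0, -2>, <+0, -3>, <+0, -4> — each changes by <+0, -1>.
step 5: <4, 2> + <+0, -5> → <4, -3>
step 6: <4, -3> + <+0, -6> → <4, -9>

<4, -9>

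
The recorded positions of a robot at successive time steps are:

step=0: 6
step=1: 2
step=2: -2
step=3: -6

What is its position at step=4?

-10

Each step adds -4 to the position.
step 4: -6 − 4 → -10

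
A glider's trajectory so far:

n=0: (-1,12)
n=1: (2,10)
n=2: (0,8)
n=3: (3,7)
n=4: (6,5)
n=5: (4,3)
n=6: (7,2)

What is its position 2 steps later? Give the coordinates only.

(8,-2)

Differencing gives (+3,-2), (-2,-2), (+3,-1), (+3,-2), (-2,-2), (+3,-1). This is the pattern (+3,-2), (-2,-2), (+3,-1) repeated.
step 7: apply (+3,-2) → (10,0)
step 8: apply (-2,-2) → (8,-2)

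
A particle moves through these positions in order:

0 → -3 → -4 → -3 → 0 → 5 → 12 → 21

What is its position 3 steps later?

60

First differences are -3, -1, +1, +3, +5, +7, +9; their common second difference is +2 (constant acceleration).
step 8: 21 + 11 → 32
step 9: 32 + 13 → 45
step 10: 45 + 15 → 60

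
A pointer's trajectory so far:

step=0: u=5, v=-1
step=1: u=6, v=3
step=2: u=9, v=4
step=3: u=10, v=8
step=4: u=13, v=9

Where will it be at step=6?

u=17, v=14

Differencing gives (+1, +4), (+3, +1), (+1, +4), (+3, +1). This is the pattern (+1, +4), (+3, +1) repeated.
step 5: apply (+1, +4) → u=14, v=13
step 6: apply (+3, +1) → u=17, v=14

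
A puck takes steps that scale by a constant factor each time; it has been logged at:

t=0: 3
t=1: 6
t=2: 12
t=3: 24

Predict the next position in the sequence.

48

Consecutive displacements +3, +6, +12 scale by a factor of 2 each step.
step 4: 24 + 24 → 48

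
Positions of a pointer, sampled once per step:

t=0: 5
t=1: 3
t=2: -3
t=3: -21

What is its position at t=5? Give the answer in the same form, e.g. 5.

-237

Step-to-step displacements: -2, -6, -18; each is 3× the previous.
step 4: -21 − 54 → -75
step 5: -75 − 162 → -237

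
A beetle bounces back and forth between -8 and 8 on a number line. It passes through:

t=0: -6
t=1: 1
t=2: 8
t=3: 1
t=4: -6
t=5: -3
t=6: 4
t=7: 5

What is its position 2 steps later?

The value travels 7 per step and bounces off the walls at -8 and 8.
  step 8: 5 → -2
  step 9: -2 → -7

-7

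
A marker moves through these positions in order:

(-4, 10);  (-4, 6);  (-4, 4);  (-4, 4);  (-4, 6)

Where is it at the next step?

Successive displacements: (+0, -4), (+0, -2), (+0, +0), (+0, +2) — each changes by (+0, +2).
step 5: (-4, 6) + (+0, +4) → (-4, 10)

(-4, 10)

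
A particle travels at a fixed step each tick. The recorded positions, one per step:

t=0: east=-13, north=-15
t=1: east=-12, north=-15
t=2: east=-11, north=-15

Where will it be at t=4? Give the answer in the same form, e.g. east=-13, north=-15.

east=-9, north=-15

Constant displacement of (+1, +0) per step.
step 3: east=-11, north=-15 + (+1, +0) → east=-10, north=-15
step 4: east=-10, north=-15 + (+1, +0) → east=-9, north=-15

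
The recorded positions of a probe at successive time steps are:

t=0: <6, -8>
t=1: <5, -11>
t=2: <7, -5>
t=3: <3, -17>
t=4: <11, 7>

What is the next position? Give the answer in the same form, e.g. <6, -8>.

<-5, -41>

Step-to-step displacements: <-1, -3>, <+2, +6>, <-4, -12>, <+8, +24>; each is -2× the previous.
step 5: <11, 7> + <-16, -48> → <-5, -41>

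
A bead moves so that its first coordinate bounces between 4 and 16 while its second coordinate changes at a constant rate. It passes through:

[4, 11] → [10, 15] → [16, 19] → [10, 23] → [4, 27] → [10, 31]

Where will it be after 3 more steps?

The first coordinate travels 6 per step and bounces off the walls at 4 and 16.
  step 6: 10 → 16
  step 7: 16 → 10
  step 8: 10 → 4
The second coordinate changes by +4 each step: at step 8 it is 43.

[4, 43]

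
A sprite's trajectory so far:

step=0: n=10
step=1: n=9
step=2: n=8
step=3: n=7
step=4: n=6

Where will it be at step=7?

n=3

The position changes by -1 every step.
step 5: 6 − 1 → n=5
step 6: 5 − 1 → n=4
step 7: 4 − 1 → n=3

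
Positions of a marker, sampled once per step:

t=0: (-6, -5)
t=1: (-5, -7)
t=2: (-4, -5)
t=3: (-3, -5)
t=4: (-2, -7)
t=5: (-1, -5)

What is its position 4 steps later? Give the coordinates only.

(3, -5)

First: linear, +1 per step → 3 at step 9.
Second: cycles through -5, -7, -5 every 3 steps. Step 9 lands at position 0 of the cycle → -5.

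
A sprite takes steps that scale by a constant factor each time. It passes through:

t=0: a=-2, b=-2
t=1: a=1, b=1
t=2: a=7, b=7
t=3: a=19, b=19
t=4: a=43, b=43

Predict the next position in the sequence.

a=91, b=91

The jumps are (+3, +3), (+6, +6), (+12, +12), (+24, +24) — a geometric progression with ratio 2.
step 5: a=43, b=43 + (+48, +48) → a=91, b=91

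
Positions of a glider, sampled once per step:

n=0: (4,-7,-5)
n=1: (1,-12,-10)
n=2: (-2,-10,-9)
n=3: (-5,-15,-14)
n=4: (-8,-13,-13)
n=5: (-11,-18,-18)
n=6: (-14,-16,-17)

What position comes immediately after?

The moves between consecutive positions are (-3,-5,-5), (-3,+2,+1), (-3,-5,-5), (-3,+2,+1), (-3,-5,-5), (-3,+2,+1); they repeat the 2-cycle [(-3,-5,-5), (-3,+2,+1)].
step 7: apply (-3,-5,-5) → (-17,-21,-22)

(-17,-21,-22)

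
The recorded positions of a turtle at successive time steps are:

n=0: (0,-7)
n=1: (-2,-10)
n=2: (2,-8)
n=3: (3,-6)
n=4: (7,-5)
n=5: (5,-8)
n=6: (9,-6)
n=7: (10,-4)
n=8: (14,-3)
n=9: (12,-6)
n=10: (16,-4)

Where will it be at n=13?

(19,-4)

Differencing gives (-2,-3), (+4,+2), (+1,+2), (+4,+1), (-2,-3), (+4,+2), (+1,+2), (+4,+1), (-2,-3), (+4,+2). This is the pattern (-2,-3), (+4,+2), (+1,+2), (+4,+1) repeated.
step 11: apply (+1,+2) → (17,-2)
step 12: apply (+4,+1) → (21,-1)
step 13: apply (-2,-3) → (19,-4)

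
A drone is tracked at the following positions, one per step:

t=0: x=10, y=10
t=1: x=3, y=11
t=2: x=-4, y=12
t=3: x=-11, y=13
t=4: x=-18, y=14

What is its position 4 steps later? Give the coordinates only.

x=-46, y=18

The position changes by (-7, +1) every step.
step 5: x=-18, y=14 + (-7, +1) → x=-25, y=15
step 6: x=-25, y=15 + (-7, +1) → x=-32, y=16
step 7: x=-32, y=16 + (-7, +1) → x=-39, y=17
step 8: x=-39, y=17 + (-7, +1) → x=-46, y=18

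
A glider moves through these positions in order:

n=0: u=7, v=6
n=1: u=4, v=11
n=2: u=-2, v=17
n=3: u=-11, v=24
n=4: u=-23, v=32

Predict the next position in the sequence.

First differences are (-3,+5), (-6,+6), (-9,+7), (-12,+8); their common second difference is (-3,+1) (constant acceleration).
step 5: u=-23, v=32 + (-15,+9) → u=-38, v=41

u=-38, v=41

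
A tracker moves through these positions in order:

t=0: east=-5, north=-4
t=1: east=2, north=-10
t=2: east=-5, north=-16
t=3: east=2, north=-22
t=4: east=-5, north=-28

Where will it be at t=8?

east=-5, north=-52

East: cycles through -5, 2 every 2 steps. Step 8 lands at position 0 of the cycle → -5.
North: linear, -6 per step → -52 at step 8.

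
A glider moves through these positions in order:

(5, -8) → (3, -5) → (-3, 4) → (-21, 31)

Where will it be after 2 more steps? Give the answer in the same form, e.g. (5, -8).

(-237, 355)

Consecutive displacements (-2, +3), (-6, +9), (-18, +27) scale by a factor of 3 each step.
step 4: (-21, 31) + (-54, +81) → (-75, 112)
step 5: (-75, 112) + (-162, +243) → (-237, 355)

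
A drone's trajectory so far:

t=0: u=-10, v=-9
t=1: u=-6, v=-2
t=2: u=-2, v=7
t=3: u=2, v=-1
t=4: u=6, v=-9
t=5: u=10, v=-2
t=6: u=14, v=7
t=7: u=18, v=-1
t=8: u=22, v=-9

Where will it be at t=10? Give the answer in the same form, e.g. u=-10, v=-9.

u=30, v=7

U: linear, +4 per step → 30 at step 10.
V: cycles through -9, -2, 7, -1 every 4 steps. Step 10 lands at position 2 of the cycle → 7.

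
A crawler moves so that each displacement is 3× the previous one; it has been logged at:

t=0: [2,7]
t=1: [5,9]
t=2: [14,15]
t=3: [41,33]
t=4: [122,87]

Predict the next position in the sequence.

Consecutive displacements [+3,+2], [+9,+6], [+27,+18], [+81,+54] scale by a factor of 3 each step.
step 5: [122,87] + [+243,+162] → [365,249]

[365,249]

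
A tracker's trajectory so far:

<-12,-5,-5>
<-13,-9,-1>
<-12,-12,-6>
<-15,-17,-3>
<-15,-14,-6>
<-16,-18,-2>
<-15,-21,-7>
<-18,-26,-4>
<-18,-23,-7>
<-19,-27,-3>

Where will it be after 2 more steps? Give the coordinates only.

<-21,-35,-5>

The moves between consecutive positions are <-1,-4,+4>, <+1,-3,-5>, <-3,-5,+3>, <+0,+3,-3>, <-1,-4,+4>, <+1,-3,-5>, <-3,-5,+3>, <+0,+3,-3>, <-1,-4,+4>; they repeat the 4-cycle [<-1,-4,+4>, <+1,-3,-5>, <-3,-5,+3>, <+0,+3,-3>].
step 10: apply <+1,-3,-5> → <-18,-30,-8>
step 11: apply <-3,-5,+3> → <-21,-35,-5>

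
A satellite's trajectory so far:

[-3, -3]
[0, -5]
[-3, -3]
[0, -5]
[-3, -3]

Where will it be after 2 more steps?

[-3, -3]

The jumps are [+3, -2], [-3, +2], [+3, -2], [-3, +2] — a geometric progression with ratio -1.
step 5: [-3, -3] + [+3, -2] → [0, -5]
step 6: [0, -5] + [-3, +2] → [-3, -3]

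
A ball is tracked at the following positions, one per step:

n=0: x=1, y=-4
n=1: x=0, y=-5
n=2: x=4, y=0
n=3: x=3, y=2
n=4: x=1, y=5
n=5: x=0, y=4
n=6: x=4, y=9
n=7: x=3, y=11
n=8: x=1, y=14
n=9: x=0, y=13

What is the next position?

x=4, y=18

The moves between consecutive positions are (-1, -1), (+4, +5), (-1, +2), (-2, +3), (-1, -1), (+4, +5), (-1, +2), (-2, +3), (-1, -1); they repeat the 4-cycle [(-1, -1), (+4, +5), (-1, +2), (-2, +3)].
step 10: apply (+4, +5) → x=4, y=18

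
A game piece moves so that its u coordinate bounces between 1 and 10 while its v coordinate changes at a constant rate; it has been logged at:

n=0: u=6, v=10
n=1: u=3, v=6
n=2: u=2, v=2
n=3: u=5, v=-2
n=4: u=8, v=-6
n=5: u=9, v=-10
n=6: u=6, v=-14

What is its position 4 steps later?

u=8, v=-30

The u coordinate reflects between 1 and 10, moving 3 per step.
  step 7: 6 → 3
  step 8: 3 → 2
  step 9: 2 → 5
  step 10: 5 → 8
The v coordinate changes by -4 each step: at step 10 it is -30.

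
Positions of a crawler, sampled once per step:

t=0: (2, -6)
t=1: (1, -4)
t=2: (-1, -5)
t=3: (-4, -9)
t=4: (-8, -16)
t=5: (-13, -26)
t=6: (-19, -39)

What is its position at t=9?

(-43, -96)

Successive displacements: (-1, +2), (-2, -1), (-3, -4), (-4, -7), (-5, -10), (-6, -13) — each changes by (-1, -3).
step 7: (-19, -39) + (-7, -16) → (-26, -55)
step 8: (-26, -55) + (-8, -19) → (-34, -74)
step 9: (-34, -74) + (-9, -22) → (-43, -96)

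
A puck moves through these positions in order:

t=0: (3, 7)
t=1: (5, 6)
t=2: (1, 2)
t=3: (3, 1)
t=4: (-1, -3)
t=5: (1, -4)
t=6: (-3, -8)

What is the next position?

(-1, -9)

Differencing gives (+2, -1), (-4, -4), (+2, -1), (-4, -4), (+2, -1), (-4, -4). This is the pattern (+2, -1), (-4, -4) repeated.
step 7: apply (+2, -1) → (-1, -9)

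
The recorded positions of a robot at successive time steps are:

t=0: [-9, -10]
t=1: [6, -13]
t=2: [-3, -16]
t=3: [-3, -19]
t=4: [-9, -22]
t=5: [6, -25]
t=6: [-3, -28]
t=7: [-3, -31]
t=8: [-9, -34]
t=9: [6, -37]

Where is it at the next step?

[-3, -40]

The first coordinate repeats the cycle [-9, 6, -3, -3] with period 4; step 10 mod 4 = 2, giving -3.
The second coordinate changes by -3 each step, so at step 10 it is -10 + 10·(-3) = -40.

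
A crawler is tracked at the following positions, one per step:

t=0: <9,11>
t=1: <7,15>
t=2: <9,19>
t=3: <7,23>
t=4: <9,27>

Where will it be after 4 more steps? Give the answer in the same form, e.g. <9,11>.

<9,43>

The first coordinate repeats the cycle [9, 7] with period 2; step 8 mod 2 = 0, giving 9.
The second coordinate changes by +4 each step, so at step 8 it is 11 + 8·(4) = 43.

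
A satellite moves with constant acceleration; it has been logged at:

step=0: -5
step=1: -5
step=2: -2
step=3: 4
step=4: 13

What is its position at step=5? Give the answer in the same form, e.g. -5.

25

First differences are +0, +3, +6, +9; their common second difference is +3 (constant acceleration).
step 5: 13 + 12 → 25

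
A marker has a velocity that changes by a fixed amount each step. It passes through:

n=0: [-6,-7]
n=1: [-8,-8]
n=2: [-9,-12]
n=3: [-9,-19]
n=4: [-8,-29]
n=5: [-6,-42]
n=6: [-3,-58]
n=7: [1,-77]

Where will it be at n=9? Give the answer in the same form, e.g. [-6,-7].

[12,-124]

Taking differences between consecutive positions: [-2,-1], [-1,-4], [+0,-7], [+1,-10], [+2,-13], [+3,-16], [+4,-19]. These grow by [+1,-3] each step.
step 8: [1,-77] + [+5,-22] → [6,-99]
step 9: [6,-99] + [+6,-25] → [12,-124]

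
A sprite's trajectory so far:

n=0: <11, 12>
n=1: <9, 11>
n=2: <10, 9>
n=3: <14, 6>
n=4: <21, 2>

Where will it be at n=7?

<60, -16>

Successive displacements: <-2, -1>, <+1, -2>, <+4, -3>, <+7, -4> — each changes by <+3, -1>.
step 5: <21, 2> + <+10, -5> → <31, -3>
step 6: <31, -3> + <+13, -6> → <44, -9>
step 7: <44, -9> + <+16, -7> → <60, -16>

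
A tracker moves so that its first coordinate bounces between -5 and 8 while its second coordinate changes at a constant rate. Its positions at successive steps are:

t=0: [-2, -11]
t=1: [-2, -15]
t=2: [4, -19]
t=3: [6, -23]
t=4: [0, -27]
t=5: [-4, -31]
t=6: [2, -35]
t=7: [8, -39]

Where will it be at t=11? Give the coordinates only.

The first coordinate travels 6 per step and bounces off the walls at -5 and 8.
  step 8: 8 → 2
  step 9: 2 → -4
  step 10: -4 → 0
  step 11: 0 → 6
The second coordinate changes by -4 each step: at step 11 it is -55.

[6, -55]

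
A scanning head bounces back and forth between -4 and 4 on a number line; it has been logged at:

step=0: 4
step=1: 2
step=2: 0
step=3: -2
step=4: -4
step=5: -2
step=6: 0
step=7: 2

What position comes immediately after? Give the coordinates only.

4

The value reflects between -4 and 4, moving 2 per step.
  step 8: 2 → 4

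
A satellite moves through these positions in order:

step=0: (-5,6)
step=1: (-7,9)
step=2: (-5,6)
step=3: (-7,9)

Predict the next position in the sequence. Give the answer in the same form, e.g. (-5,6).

(-5,6)

Consecutive displacements (-2,+3), (+2,-3), (-2,+3) scale by a factor of -1 each step.
step 4: (-7,9) + (+2,-3) → (-5,6)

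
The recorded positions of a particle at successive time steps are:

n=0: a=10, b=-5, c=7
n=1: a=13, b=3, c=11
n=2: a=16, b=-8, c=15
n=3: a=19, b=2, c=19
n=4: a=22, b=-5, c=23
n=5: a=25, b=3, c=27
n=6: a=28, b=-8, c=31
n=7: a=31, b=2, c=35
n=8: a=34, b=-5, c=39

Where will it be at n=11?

A: linear, +3 per step → 43 at step 11.
B: cycles through -5, 3, -8, 2 every 4 steps. Step 11 lands at position 3 of the cycle → 2.
C: linear, +4 per step → 51 at step 11.

a=43, b=2, c=51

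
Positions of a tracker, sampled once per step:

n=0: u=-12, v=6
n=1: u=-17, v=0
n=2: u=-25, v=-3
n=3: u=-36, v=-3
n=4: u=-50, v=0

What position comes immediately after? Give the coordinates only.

u=-67, v=6

Taking differences between consecutive positions: (-5, -6), (-8, -3), (-11, +0), (-14, +3). These grow by (-3, +3) each step.
step 5: u=-50, v=0 + (-17, +6) → u=-67, v=6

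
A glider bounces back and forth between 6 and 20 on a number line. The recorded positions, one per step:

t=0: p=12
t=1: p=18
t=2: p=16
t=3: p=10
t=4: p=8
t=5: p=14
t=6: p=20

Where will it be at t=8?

The value travels 6 per step and bounces off the walls at 6 and 20.
  step 7: 20 → 14
  step 8: 14 → 8

p=8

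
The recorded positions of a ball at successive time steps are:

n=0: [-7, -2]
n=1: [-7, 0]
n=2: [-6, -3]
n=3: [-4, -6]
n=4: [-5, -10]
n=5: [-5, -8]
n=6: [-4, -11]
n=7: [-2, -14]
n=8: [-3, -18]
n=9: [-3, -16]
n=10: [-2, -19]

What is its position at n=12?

[-1, -26]

Step-to-step displacements: [+0, +2], [+1, -3], [+2, -3], [-1, -4], [+0, +2], [+1, -3], [+2, -3], [-1, -4], [+0, +2], [+1, -3] — a repeating cycle of length 4.
step 11: apply [+2, -3] → [0, -22]
step 12: apply [-1, -4] → [-1, -26]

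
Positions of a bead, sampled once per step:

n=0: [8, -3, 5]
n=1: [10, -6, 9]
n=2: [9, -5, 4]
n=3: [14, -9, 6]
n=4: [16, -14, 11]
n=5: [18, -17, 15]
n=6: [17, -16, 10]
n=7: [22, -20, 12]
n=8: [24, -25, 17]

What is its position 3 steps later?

The moves between consecutive positions are [+2, -3, +4], [-1, +1, -5], [+5, -4, +2], [+2, -5, +5], [+2, -3, +4], [-1, +1, -5], [+5, -4, +2], [+2, -5, +5]; they repeat the 4-cycle [[+2, -3, +4], [-1, +1, -5], [+5, -4, +2], [+2, -5, +5]].
step 9: apply [+2, -3, +4] → [26, -28, 21]
step 10: apply [-1, +1, -5] → [25, -27, 16]
step 11: apply [+5, -4, +2] → [30, -31, 18]

[30, -31, 18]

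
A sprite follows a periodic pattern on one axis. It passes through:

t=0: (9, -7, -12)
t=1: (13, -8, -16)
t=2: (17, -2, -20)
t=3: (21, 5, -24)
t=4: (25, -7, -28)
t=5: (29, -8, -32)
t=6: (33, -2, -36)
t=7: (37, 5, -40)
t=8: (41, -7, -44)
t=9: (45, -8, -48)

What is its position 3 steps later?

The first coordinate changes by +4 each step, so at step 12 it is 9 + 12·(4) = 57.
The second coordinate repeats the cycle [-7, -8, -2, 5] with period 4; step 12 mod 4 = 0, giving -7.
The third coordinate changes by -4 each step, so at step 12 it is -12 + 12·(-4) = -60.

(57, -7, -60)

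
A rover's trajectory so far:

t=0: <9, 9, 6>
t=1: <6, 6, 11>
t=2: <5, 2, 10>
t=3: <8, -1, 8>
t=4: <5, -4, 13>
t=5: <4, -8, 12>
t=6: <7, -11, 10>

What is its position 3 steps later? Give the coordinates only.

<6, -21, 12>

Step-to-step displacements: <-3, -3, +5>, <-1, -4, -1>, <+3, -3, -2>, <-3, -3, +5>, <-1, -4, -1>, <+3, -3, -2> — a repeating cycle of length 3.
step 7: apply <-3, -3, +5> → <4, -14, 15>
step 8: apply <-1, -4, -1> → <3, -18, 14>
step 9: apply <+3, -3, -2> → <6, -21, 12>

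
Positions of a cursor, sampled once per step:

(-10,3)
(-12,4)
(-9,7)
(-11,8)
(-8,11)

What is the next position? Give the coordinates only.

(-10,12)

The moves between consecutive positions are (-2,+1), (+3,+3), (-2,+1), (+3,+3); they repeat the 2-cycle [(-2,+1), (+3,+3)].
step 5: apply (-2,+1) → (-10,12)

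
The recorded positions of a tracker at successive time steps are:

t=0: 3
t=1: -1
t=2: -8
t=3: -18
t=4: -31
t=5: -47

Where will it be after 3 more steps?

-113

Successive displacements: -4, -7, -10, -13, -16 — each changes by -3.
step 6: -47 − 19 → -66
step 7: -66 − 22 → -88
step 8: -88 − 25 → -113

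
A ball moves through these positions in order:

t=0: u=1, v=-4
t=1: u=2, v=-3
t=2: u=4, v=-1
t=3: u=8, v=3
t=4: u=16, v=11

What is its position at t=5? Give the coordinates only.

The jumps are (+1, +1), (+2, +2), (+4, +4), (+8, +8) — a geometric progression with ratio 2.
step 5: u=16, v=11 + (+16, +16) → u=32, v=27

u=32, v=27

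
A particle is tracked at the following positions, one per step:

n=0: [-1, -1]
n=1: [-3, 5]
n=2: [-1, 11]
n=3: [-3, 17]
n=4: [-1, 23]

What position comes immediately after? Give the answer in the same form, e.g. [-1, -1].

The first coordinate repeats the cycle [-1, -3] with period 2; step 5 mod 2 = 1, giving -3.
The second coordinate changes by +6 each step, so at step 5 it is -1 + 5·(6) = 29.

[-3, 29]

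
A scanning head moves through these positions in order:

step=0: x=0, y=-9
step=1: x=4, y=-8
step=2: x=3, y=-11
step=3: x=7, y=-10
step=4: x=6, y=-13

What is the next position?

Step-to-step displacements: (+4, +1), (-1, -3), (+4, +1), (-1, -3) — a repeating cycle of length 2.
step 5: apply (+4, +1) → x=10, y=-12

x=10, y=-12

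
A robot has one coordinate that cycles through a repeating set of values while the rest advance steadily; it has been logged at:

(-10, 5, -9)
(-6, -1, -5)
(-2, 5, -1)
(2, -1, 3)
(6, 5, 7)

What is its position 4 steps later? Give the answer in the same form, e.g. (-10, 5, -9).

First: linear, +4 per step → 22 at step 8.
Second: cycles through 5, -1 every 2 steps. Step 8 lands at position 0 of the cycle → 5.
Third: linear, +4 per step → 23 at step 8.

(22, 5, 23)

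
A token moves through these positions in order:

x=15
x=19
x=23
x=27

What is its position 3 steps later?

x=39

Each step adds +4 to the position.
step 4: 27 + 4 → x=31
step 5: 31 + 4 → x=35
step 6: 35 + 4 → x=39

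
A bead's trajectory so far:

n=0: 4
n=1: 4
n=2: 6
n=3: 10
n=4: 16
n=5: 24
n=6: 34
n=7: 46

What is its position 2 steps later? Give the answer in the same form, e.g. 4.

Taking differences between consecutive positions: +0, +2, +4, +6, +8, +10, +12. These grow by +2 each step.
step 8: 46 + 14 → 60
step 9: 60 + 16 → 76

76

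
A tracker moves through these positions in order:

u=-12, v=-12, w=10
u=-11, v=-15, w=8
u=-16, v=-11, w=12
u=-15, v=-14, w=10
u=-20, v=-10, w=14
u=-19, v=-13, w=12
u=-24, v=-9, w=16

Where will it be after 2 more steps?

u=-28, v=-8, w=18

The moves between consecutive positions are (+1,-3,-2), (-5,+4,+4), (+1,-3,-2), (-5,+4,+4), (+1,-3,-2), (-5,+4,+4); they repeat the 2-cycle [(+1,-3,-2), (-5,+4,+4)].
step 7: apply (+1,-3,-2) → u=-23, v=-12, w=14
step 8: apply (-5,+4,+4) → u=-28, v=-8, w=18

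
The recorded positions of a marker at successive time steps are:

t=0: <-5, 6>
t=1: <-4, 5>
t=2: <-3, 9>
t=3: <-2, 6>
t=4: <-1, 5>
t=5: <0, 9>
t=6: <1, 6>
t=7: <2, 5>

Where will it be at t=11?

<6, 9>

First: linear, +1 per step → 6 at step 11.
Second: cycles through 6, 5, 9 every 3 steps. Step 11 lands at position 2 of the cycle → 9.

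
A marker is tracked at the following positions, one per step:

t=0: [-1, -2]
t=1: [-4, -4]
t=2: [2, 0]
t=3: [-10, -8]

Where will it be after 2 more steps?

Consecutive displacements [-3, -2], [+6, +4], [-12, -8] scale by a factor of -2 each step.
step 4: [-10, -8] + [+24, +16] → [14, 8]
step 5: [14, 8] + [-48, -32] → [-34, -24]

[-34, -24]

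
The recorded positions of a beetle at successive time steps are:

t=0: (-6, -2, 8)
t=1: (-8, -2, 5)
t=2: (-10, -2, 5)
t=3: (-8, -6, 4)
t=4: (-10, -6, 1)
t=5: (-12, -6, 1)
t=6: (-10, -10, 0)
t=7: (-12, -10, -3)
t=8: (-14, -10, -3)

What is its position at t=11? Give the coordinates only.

The moves between consecutive positions are (-2, +0, -3), (-2, +0, +0), (+2, -4, -1), (-2, +0, -3), (-2, +0, +0), (+2, -4, -1), (-2, +0, -3), (-2, +0, +0); they repeat the 3-cycle [(-2, +0, -3), (-2, +0, +0), (+2, -4, -1)].
step 9: apply (+2, -4, -1) → (-12, -14, -4)
step 10: apply (-2, +0, -3) → (-14, -14, -7)
step 11: apply (-2, +0, +0) → (-16, -14, -7)

(-16, -14, -7)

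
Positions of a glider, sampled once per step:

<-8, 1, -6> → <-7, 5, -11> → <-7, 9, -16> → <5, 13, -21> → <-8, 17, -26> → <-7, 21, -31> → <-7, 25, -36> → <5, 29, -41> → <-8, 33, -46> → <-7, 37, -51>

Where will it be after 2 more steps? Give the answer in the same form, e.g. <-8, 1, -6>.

<5, 45, -61>

The first coordinate repeats the cycle [-8, -7, -7, 5] with period 4; step 11 mod 4 = 3, giving 5.
The second coordinate changes by +4 each step, so at step 11 it is 1 + 11·(4) = 45.
The third coordinate changes by -5 each step, so at step 11 it is -6 + 11·(-5) = -61.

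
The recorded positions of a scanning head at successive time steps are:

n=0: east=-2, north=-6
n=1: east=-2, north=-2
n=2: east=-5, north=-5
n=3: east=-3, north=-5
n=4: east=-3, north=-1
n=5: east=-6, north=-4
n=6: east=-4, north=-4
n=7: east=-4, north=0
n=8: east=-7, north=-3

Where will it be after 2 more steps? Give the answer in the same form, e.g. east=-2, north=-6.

The moves between consecutive positions are (+0,+4), (-3,-3), (+2,+0), (+0,+4), (-3,-3), (+2,+0), (+0,+4), (-3,-3); they repeat the 3-cycle [(+0,+4), (-3,-3), (+2,+0)].
step 9: apply (+2,+0) → east=-5, north=-3
step 10: apply (+0,+4) → east=-5, north=1

east=-5, north=1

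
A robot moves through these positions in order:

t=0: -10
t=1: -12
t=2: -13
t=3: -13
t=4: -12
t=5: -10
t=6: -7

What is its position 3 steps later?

Taking differences between consecutive positions: -2, -1, +0, +1, +2, +3. These grow by +1 each step.
step 7: -7 + 4 → -3
step 8: -3 + 5 → 2
step 9: 2 + 6 → 8

8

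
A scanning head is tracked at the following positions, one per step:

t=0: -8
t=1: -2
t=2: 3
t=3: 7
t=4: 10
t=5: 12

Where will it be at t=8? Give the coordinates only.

Successive displacements: +6, +5, +4, +3, +2 — each changes by -1.
step 6: 12 + 1 → 13
step 7: 13 + 0 → 13
step 8: 13 − 1 → 12

12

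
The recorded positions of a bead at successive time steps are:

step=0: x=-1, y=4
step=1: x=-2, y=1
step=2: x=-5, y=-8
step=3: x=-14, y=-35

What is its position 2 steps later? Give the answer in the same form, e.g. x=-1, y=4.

x=-122, y=-359

The jumps are (-1, -3), (-3, -9), (-9, -27) — a geometric progression with ratio 3.
step 4: x=-14, y=-35 + (-27, -81) → x=-41, y=-116
step 5: x=-41, y=-116 + (-81, -243) → x=-122, y=-359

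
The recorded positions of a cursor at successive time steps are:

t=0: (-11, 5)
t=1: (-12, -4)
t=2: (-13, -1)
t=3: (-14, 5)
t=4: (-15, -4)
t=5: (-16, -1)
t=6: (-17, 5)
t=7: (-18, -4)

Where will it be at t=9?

(-20, 5)

First: linear, -1 per step → -20 at step 9.
Second: cycles through 5, -4, -1 every 3 steps. Step 9 lands at position 0 of the cycle → 5.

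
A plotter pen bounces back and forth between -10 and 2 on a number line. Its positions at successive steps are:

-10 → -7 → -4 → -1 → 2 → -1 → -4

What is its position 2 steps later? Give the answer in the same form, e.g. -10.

-10

The value travels 3 per step and bounces off the walls at -10 and 2.
  step 7: -4 → -7
  step 8: -7 → -10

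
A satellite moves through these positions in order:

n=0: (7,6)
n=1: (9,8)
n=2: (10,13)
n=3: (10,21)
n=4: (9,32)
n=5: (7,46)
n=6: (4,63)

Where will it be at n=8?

(-5,106)

Successive displacements: (+2,+2), (+1,+5), (+0,+8), (-1,+11), (-2,+14), (-3,+17) — each changes by (-1,+3).
step 7: (4,63) + (-4,+20) → (0,83)
step 8: (0,83) + (-5,+23) → (-5,106)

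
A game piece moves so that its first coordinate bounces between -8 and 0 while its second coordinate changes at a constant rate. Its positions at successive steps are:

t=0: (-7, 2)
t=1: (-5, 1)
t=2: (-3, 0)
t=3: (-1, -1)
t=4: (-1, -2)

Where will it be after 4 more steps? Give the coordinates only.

(-7, -6)

The first coordinate travels 2 per step and bounces off the walls at -8 and 0.
  step 5: -1 → -3
  step 6: -3 → -5
  step 7: -5 → -7
  step 8: -7 → -7
The second coordinate changes by -1 each step: at step 8 it is -6.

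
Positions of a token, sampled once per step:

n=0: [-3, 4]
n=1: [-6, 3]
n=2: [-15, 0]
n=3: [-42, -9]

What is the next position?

[-123, -36]

Consecutive displacements [-3, -1], [-9, -3], [-27, -9] scale by a factor of 3 each step.
step 4: [-42, -9] + [-81, -27] → [-123, -36]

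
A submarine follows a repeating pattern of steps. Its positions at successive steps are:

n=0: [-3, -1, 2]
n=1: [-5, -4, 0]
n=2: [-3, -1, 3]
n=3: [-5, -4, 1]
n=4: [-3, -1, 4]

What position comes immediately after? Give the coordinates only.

Differencing gives [-2, -3, -2], [+2, +3, +3], [-2, -3, -2], [+2, +3, +3]. This is the pattern [-2, -3, -2], [+2, +3, +3] repeated.
step 5: apply [-2, -3, -2] → [-5, -4, 2]

[-5, -4, 2]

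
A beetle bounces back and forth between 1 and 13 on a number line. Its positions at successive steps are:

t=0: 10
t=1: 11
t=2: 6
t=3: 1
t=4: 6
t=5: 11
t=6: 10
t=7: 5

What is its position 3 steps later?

12

The value travels 5 per step and bounces off the walls at 1 and 13.
  step 8: 5 → 2
  step 9: 2 → 7
  step 10: 7 → 12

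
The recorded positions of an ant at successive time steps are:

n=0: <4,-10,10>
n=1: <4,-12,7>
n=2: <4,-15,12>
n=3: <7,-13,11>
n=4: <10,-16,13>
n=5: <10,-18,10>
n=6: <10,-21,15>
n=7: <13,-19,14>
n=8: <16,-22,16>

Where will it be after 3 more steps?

<19,-25,17>

Differencing gives <+0,-2,-3>, <+0,-3,+5>, <+3,+2,-1>, <+3,-3,+2>, <+0,-2,-3>, <+0,-3,+5>, <+3,+2,-1>, <+3,-3,+2>. This is the pattern <+0,-2,-3>, <+0,-3,+5>, <+3,+2,-1>, <+3,-3,+2> repeated.
step 9: apply <+0,-2,-3> → <16,-24,13>
step 10: apply <+0,-3,+5> → <16,-27,18>
step 11: apply <+3,+2,-1> → <19,-25,17>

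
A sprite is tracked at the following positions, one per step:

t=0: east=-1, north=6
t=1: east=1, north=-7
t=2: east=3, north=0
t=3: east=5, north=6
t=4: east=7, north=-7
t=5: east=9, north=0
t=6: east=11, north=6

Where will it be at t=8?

east=15, north=0

East: linear, +2 per step → 15 at step 8.
North: cycles through 6, -7, 0 every 3 steps. Step 8 lands at position 2 of the cycle → 0.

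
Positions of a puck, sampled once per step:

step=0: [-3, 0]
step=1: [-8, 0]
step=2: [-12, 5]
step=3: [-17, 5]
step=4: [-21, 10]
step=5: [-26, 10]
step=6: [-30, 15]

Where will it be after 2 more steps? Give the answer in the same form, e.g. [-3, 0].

The moves between consecutive positions are [-5, +0], [-4, +5], [-5, +0], [-4, +5], [-5, +0], [-4, +5]; they repeat the 2-cycle [[-5, +0], [-4, +5]].
step 7: apply [-5, +0] → [-35, 15]
step 8: apply [-4, +5] → [-39, 20]

[-39, 20]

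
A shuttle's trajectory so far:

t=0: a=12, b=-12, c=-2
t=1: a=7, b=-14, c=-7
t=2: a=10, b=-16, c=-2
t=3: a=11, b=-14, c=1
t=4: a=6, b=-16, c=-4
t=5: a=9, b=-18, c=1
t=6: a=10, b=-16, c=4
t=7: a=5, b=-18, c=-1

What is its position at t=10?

The moves between consecutive positions are (-5, -2, -5), (+3, -2, +5), (+1, +2, +3), (-5, -2, -5), (+3, -2, +5), (+1, +2, +3), (-5, -2, -5); they repeat the 3-cycle [(-5, -2, -5), (+3, -2, +5), (+1, +2, +3)].
step 8: apply (+3, -2, +5) → a=8, b=-20, c=4
step 9: apply (+1, +2, +3) → a=9, b=-18, c=7
step 10: apply (-5, -2, -5) → a=4, b=-20, c=2

a=4, b=-20, c=2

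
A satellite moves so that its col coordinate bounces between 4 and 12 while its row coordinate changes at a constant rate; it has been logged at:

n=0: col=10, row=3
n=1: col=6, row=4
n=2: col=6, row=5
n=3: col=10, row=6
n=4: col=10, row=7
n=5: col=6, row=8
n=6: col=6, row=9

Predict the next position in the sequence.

The col coordinate travels 4 per step and bounces off the walls at 4 and 12.
  step 7: 6 → 10
The row coordinate changes by +1 each step: at step 7 it is 10.

col=10, row=10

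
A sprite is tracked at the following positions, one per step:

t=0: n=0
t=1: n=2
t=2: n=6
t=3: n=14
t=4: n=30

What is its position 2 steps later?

Consecutive displacements +2, +4, +8, +16 scale by a factor of 2 each step.
step 5: 30 + 32 → n=62
step 6: 62 + 64 → n=126

n=126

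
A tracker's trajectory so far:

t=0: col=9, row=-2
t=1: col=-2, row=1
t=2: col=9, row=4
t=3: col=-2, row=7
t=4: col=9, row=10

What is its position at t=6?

The col coordinate repeats the cycle [9, -2] with period 2; step 6 mod 2 = 0, giving 9.
The row coordinate changes by +3 each step, so at step 6 it is -2 + 6·(3) = 16.

col=9, row=16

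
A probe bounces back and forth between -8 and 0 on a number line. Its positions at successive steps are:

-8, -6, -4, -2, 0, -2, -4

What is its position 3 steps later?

-6

The value travels 2 per step and bounces off the walls at -8 and 0.
  step 7: -4 → -6
  step 8: -6 → -8
  step 9: -8 → -6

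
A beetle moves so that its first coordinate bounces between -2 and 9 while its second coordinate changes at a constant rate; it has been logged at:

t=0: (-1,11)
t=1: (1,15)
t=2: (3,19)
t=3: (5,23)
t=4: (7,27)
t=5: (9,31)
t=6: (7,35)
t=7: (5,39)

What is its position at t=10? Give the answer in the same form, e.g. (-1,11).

(-1,51)

The first coordinate travels 2 per step and bounces off the walls at -2 and 9.
  step 8: 5 → 3
  step 9: 3 → 1
  step 10: 1 → -1
The second coordinate changes by +4 each step: at step 10 it is 51.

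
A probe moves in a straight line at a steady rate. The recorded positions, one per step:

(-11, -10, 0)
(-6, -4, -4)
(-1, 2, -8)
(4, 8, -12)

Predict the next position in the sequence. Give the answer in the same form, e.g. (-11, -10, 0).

(9, 14, -16)

Constant displacement of (+5, +6, -4) per step.
step 4: (4, 8, -12) + (+5, +6, -4) → (9, 14, -16)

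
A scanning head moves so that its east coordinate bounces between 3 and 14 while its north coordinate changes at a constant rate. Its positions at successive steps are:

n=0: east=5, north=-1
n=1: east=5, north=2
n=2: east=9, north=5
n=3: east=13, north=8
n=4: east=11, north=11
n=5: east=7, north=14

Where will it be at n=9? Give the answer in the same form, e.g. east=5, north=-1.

The east coordinate reflects between 3 and 14, moving 4 per step.
  step 6: 7 → 3
  step 7: 3 → 7
  step 8: 7 → 11
  step 9: 11 → 13
The north coordinate changes by +3 each step: at step 9 it is 26.

east=13, north=26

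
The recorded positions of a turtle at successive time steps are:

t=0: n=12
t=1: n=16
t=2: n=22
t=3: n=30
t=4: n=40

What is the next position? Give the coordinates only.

First differences are +4, +6, +8, +10; their common second difference is +2 (constant acceleration).
step 5: 40 + 12 → n=52

n=52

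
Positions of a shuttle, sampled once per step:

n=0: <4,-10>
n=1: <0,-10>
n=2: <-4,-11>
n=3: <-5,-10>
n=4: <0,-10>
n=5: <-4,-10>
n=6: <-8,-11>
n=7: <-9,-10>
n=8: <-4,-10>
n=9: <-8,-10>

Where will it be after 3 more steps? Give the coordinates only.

Step-to-step displacements: <-4,+0>, <-4,-1>, <-1,+1>, <+5,+0>, <-4,+0>, <-4,-1>, <-1,+1>, <+5,+0>, <-4,+0> — a repeating cycle of length 4.
step 10: apply <-4,-1> → <-12,-11>
step 11: apply <-1,+1> → <-13,-10>
step 12: apply <+5,+0> → <-8,-10>

<-8,-10>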